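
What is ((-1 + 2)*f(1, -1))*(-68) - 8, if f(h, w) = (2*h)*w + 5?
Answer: -212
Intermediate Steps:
f(h, w) = 5 + 2*h*w (f(h, w) = 2*h*w + 5 = 5 + 2*h*w)
((-1 + 2)*f(1, -1))*(-68) - 8 = ((-1 + 2)*(5 + 2*1*(-1)))*(-68) - 8 = (1*(5 - 2))*(-68) - 8 = (1*3)*(-68) - 8 = 3*(-68) - 8 = -204 - 8 = -212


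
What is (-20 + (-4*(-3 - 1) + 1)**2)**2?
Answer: 72361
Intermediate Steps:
(-20 + (-4*(-3 - 1) + 1)**2)**2 = (-20 + (-4*(-4) + 1)**2)**2 = (-20 + (16 + 1)**2)**2 = (-20 + 17**2)**2 = (-20 + 289)**2 = 269**2 = 72361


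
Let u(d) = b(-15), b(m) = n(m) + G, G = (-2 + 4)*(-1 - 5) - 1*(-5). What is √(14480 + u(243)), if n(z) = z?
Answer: √14458 ≈ 120.24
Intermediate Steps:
G = -7 (G = 2*(-6) + 5 = -12 + 5 = -7)
b(m) = -7 + m (b(m) = m - 7 = -7 + m)
u(d) = -22 (u(d) = -7 - 15 = -22)
√(14480 + u(243)) = √(14480 - 22) = √14458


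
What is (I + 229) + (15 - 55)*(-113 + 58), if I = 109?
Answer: 2538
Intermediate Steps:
(I + 229) + (15 - 55)*(-113 + 58) = (109 + 229) + (15 - 55)*(-113 + 58) = 338 - 40*(-55) = 338 + 2200 = 2538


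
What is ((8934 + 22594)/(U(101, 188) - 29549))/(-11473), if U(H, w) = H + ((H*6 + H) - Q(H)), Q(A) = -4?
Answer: 4504/47099943 ≈ 9.5626e-5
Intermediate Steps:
U(H, w) = 4 + 8*H (U(H, w) = H + ((H*6 + H) - 1*(-4)) = H + ((6*H + H) + 4) = H + (7*H + 4) = H + (4 + 7*H) = 4 + 8*H)
((8934 + 22594)/(U(101, 188) - 29549))/(-11473) = ((8934 + 22594)/((4 + 8*101) - 29549))/(-11473) = (31528/((4 + 808) - 29549))*(-1/11473) = (31528/(812 - 29549))*(-1/11473) = (31528/(-28737))*(-1/11473) = (31528*(-1/28737))*(-1/11473) = -31528/28737*(-1/11473) = 4504/47099943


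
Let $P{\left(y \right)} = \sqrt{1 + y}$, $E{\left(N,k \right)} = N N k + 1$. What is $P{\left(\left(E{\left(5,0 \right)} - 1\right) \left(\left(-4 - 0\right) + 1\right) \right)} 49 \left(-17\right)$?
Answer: $-833$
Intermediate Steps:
$E{\left(N,k \right)} = 1 + k N^{2}$ ($E{\left(N,k \right)} = N^{2} k + 1 = k N^{2} + 1 = 1 + k N^{2}$)
$P{\left(\left(E{\left(5,0 \right)} - 1\right) \left(\left(-4 - 0\right) + 1\right) \right)} 49 \left(-17\right) = \sqrt{1 + \left(\left(1 + 0 \cdot 5^{2}\right) - 1\right) \left(\left(-4 - 0\right) + 1\right)} 49 \left(-17\right) = \sqrt{1 + \left(\left(1 + 0 \cdot 25\right) - 1\right) \left(\left(-4 + 0\right) + 1\right)} 49 \left(-17\right) = \sqrt{1 + \left(\left(1 + 0\right) - 1\right) \left(-4 + 1\right)} 49 \left(-17\right) = \sqrt{1 + \left(1 - 1\right) \left(-3\right)} 49 \left(-17\right) = \sqrt{1 + 0 \left(-3\right)} 49 \left(-17\right) = \sqrt{1 + 0} \cdot 49 \left(-17\right) = \sqrt{1} \cdot 49 \left(-17\right) = 1 \cdot 49 \left(-17\right) = 49 \left(-17\right) = -833$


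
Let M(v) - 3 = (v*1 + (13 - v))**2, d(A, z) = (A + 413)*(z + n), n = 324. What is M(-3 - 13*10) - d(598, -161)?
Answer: -164621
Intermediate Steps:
d(A, z) = (324 + z)*(413 + A) (d(A, z) = (A + 413)*(z + 324) = (413 + A)*(324 + z) = (324 + z)*(413 + A))
M(v) = 172 (M(v) = 3 + (v*1 + (13 - v))**2 = 3 + (v + (13 - v))**2 = 3 + 13**2 = 3 + 169 = 172)
M(-3 - 13*10) - d(598, -161) = 172 - (133812 + 324*598 + 413*(-161) + 598*(-161)) = 172 - (133812 + 193752 - 66493 - 96278) = 172 - 1*164793 = 172 - 164793 = -164621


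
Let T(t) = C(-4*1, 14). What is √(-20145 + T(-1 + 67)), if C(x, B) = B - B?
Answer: I*√20145 ≈ 141.93*I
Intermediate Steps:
C(x, B) = 0
T(t) = 0
√(-20145 + T(-1 + 67)) = √(-20145 + 0) = √(-20145) = I*√20145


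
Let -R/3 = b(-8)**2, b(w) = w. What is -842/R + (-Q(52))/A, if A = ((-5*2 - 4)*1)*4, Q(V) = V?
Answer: 3571/672 ≈ 5.3140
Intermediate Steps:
A = -56 (A = ((-10 - 4)*1)*4 = -14*1*4 = -14*4 = -56)
R = -192 (R = -3*(-8)**2 = -3*64 = -192)
-842/R + (-Q(52))/A = -842/(-192) - 1*52/(-56) = -842*(-1/192) - 52*(-1/56) = 421/96 + 13/14 = 3571/672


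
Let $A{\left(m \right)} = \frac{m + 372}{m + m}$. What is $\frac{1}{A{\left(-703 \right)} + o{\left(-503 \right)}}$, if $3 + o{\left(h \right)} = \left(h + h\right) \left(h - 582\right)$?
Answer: $\frac{1406}{1534659173} \approx 9.1616 \cdot 10^{-7}$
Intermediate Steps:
$o{\left(h \right)} = -3 + 2 h \left(-582 + h\right)$ ($o{\left(h \right)} = -3 + \left(h + h\right) \left(h - 582\right) = -3 + 2 h \left(-582 + h\right)$)
$A{\left(m \right)} = \frac{372 + m}{2 m}$
$\frac{1}{A{\left(-703 \right)} + o{\left(-503 \right)}} = \frac{1}{\frac{372 - 703}{2 \left(-703\right)} - \left(-585489 - 506018\right)} = \frac{1}{\frac{1}{2} \left(- \frac{1}{703}\right) \left(-331\right) + \left(-3 + 585492 + 2 \cdot 253009\right)} = \frac{1}{\frac{331}{1406} + \left(-3 + 585492 + 506018\right)} = \frac{1}{\frac{331}{1406} + 1091507} = \frac{1}{\frac{1534659173}{1406}} = \frac{1406}{1534659173}$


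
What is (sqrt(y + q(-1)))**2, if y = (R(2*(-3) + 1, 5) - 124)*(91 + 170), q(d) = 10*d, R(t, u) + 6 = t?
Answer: -35245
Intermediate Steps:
R(t, u) = -6 + t
y = -35235 (y = ((-6 + (2*(-3) + 1)) - 124)*(91 + 170) = ((-6 + (-6 + 1)) - 124)*261 = ((-6 - 5) - 124)*261 = (-11 - 124)*261 = -135*261 = -35235)
(sqrt(y + q(-1)))**2 = (sqrt(-35235 + 10*(-1)))**2 = (sqrt(-35235 - 10))**2 = (sqrt(-35245))**2 = (I*sqrt(35245))**2 = -35245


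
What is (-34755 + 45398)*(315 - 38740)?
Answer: -408957275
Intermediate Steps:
(-34755 + 45398)*(315 - 38740) = 10643*(-38425) = -408957275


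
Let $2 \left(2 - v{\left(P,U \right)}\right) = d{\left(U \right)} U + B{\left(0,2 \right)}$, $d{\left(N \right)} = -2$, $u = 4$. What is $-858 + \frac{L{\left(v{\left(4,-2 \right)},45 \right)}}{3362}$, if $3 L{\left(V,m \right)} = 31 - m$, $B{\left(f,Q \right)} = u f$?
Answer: $- \frac{4326901}{5043} \approx -858.0$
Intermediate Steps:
$B{\left(f,Q \right)} = 4 f$
$v{\left(P,U \right)} = 2 + U$ ($v{\left(P,U \right)} = 2 - \frac{- 2 U + 4 \cdot 0}{2} = 2 - \frac{- 2 U + 0}{2} = 2 - \frac{\left(-2\right) U}{2} = 2 + U$)
$L{\left(V,m \right)} = \frac{31}{3} - \frac{m}{3}$ ($L{\left(V,m \right)} = \frac{31 - m}{3} = \frac{31}{3} - \frac{m}{3}$)
$-858 + \frac{L{\left(v{\left(4,-2 \right)},45 \right)}}{3362} = -858 + \frac{\frac{31}{3} - 15}{3362} = -858 + \left(\frac{31}{3} - 15\right) \frac{1}{3362} = -858 - \frac{7}{5043} = - \frac{4326901}{5043}$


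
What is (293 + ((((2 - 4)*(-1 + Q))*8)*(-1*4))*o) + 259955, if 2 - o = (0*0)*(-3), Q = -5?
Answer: 259480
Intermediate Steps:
o = 2 (o = 2 - 0*0*(-3) = 2 - 0*(-3) = 2 - 1*0 = 2 + 0 = 2)
(293 + ((((2 - 4)*(-1 + Q))*8)*(-1*4))*o) + 259955 = (293 + ((((2 - 4)*(-1 - 5))*8)*(-1*4))*2) + 259955 = (293 + ((-2*(-6)*8)*(-4))*2) + 259955 = (293 + ((12*8)*(-4))*2) + 259955 = (293 + (96*(-4))*2) + 259955 = (293 - 384*2) + 259955 = (293 - 768) + 259955 = -475 + 259955 = 259480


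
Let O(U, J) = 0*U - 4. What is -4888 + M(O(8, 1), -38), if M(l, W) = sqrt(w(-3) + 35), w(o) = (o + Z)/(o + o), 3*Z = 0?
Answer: -4888 + sqrt(142)/2 ≈ -4882.0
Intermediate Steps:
Z = 0 (Z = (1/3)*0 = 0)
O(U, J) = -4 (O(U, J) = 0 - 4 = -4)
w(o) = 1/2 (w(o) = (o + 0)/(o + o) = o/((2*o)) = o*(1/(2*o)) = 1/2)
M(l, W) = sqrt(142)/2 (M(l, W) = sqrt(1/2 + 35) = sqrt(71/2) = sqrt(142)/2)
-4888 + M(O(8, 1), -38) = -4888 + sqrt(142)/2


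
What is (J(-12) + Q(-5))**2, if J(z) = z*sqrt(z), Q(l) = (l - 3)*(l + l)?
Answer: 4672 - 3840*I*sqrt(3) ≈ 4672.0 - 6651.1*I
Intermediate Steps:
Q(l) = 2*l*(-3 + l) (Q(l) = (-3 + l)*(2*l) = 2*l*(-3 + l))
J(z) = z**(3/2)
(J(-12) + Q(-5))**2 = ((-12)**(3/2) + 2*(-5)*(-3 - 5))**2 = (-24*I*sqrt(3) + 2*(-5)*(-8))**2 = (-24*I*sqrt(3) + 80)**2 = (80 - 24*I*sqrt(3))**2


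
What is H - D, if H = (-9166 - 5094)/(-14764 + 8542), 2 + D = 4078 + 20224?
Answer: -75590170/3111 ≈ -24298.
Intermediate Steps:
D = 24300 (D = -2 + (4078 + 20224) = -2 + 24302 = 24300)
H = 7130/3111 (H = -14260/(-6222) = -14260*(-1/6222) = 7130/3111 ≈ 2.2919)
H - D = 7130/3111 - 1*24300 = 7130/3111 - 24300 = -75590170/3111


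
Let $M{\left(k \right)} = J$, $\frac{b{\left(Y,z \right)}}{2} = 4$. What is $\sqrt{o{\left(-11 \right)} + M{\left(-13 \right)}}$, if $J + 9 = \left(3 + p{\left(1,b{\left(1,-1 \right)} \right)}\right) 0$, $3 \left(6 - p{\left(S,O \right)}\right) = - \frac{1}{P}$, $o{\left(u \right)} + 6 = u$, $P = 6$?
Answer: $i \sqrt{26} \approx 5.099 i$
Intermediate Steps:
$b{\left(Y,z \right)} = 8$ ($b{\left(Y,z \right)} = 2 \cdot 4 = 8$)
$o{\left(u \right)} = -6 + u$
$p{\left(S,O \right)} = \frac{109}{18}$ ($p{\left(S,O \right)} = 6 - \frac{\left(-1\right) \frac{1}{6}}{3} = 6 - - \frac{1}{18} = 6 + \frac{1}{18} = \frac{109}{18}$)
$J = -9$ ($J = -9 + \left(3 + \frac{109}{18}\right) 0 = -9 + \frac{163}{18} \cdot 0 = -9 + 0 = -9$)
$M{\left(k \right)} = -9$
$\sqrt{o{\left(-11 \right)} + M{\left(-13 \right)}} = \sqrt{\left(-6 - 11\right) - 9} = \sqrt{-17 - 9} = \sqrt{-26} = i \sqrt{26}$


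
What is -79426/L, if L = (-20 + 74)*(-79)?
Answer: 39713/2133 ≈ 18.618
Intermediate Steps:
L = -4266 (L = 54*(-79) = -4266)
-79426/L = -79426/(-4266) = -79426*(-1/4266) = 39713/2133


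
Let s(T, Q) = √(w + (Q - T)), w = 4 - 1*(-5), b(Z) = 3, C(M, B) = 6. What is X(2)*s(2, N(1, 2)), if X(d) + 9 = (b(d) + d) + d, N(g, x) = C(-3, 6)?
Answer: -2*√13 ≈ -7.2111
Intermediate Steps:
N(g, x) = 6
w = 9 (w = 4 + 5 = 9)
X(d) = -6 + 2*d (X(d) = -9 + ((3 + d) + d) = -9 + (3 + 2*d) = -6 + 2*d)
s(T, Q) = √(9 + Q - T) (s(T, Q) = √(9 + (Q - T)) = √(9 + Q - T))
X(2)*s(2, N(1, 2)) = (-6 + 2*2)*√(9 + 6 - 1*2) = (-6 + 4)*√(9 + 6 - 2) = -2*√13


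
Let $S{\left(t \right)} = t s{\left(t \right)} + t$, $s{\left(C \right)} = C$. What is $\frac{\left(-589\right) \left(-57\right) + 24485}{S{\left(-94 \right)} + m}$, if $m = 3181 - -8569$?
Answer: $\frac{29029}{10246} \approx 2.8332$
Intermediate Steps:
$m = 11750$ ($m = 3181 + 8569 = 11750$)
$S{\left(t \right)} = t + t^{2}$ ($S{\left(t \right)} = t t + t = t^{2} + t = t + t^{2}$)
$\frac{\left(-589\right) \left(-57\right) + 24485}{S{\left(-94 \right)} + m} = \frac{\left(-589\right) \left(-57\right) + 24485}{- 94 \left(1 - 94\right) + 11750} = \frac{33573 + 24485}{\left(-94\right) \left(-93\right) + 11750} = \frac{58058}{8742 + 11750} = \frac{58058}{20492} = 58058 \cdot \frac{1}{20492} = \frac{29029}{10246}$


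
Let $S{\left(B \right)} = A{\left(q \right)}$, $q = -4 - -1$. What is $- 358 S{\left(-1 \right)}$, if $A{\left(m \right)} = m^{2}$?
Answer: $-3222$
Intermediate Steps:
$q = -3$ ($q = -4 + 1 = -3$)
$S{\left(B \right)} = 9$ ($S{\left(B \right)} = \left(-3\right)^{2} = 9$)
$- 358 S{\left(-1 \right)} = \left(-358\right) 9 = -3222$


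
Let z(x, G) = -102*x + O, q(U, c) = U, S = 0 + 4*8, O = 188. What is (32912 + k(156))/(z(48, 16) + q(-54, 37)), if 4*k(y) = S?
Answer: -16460/2381 ≈ -6.9131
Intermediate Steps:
S = 32 (S = 0 + 32 = 32)
k(y) = 8 (k(y) = (¼)*32 = 8)
z(x, G) = 188 - 102*x (z(x, G) = -102*x + 188 = 188 - 102*x)
(32912 + k(156))/(z(48, 16) + q(-54, 37)) = (32912 + 8)/((188 - 102*48) - 54) = 32920/((188 - 4896) - 54) = 32920/(-4708 - 54) = 32920/(-4762) = 32920*(-1/4762) = -16460/2381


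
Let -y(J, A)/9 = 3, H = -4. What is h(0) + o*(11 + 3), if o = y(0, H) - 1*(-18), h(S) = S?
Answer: -126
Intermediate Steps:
y(J, A) = -27 (y(J, A) = -9*3 = -27)
o = -9 (o = -27 - 1*(-18) = -27 + 18 = -9)
h(0) + o*(11 + 3) = 0 - 9*(11 + 3) = 0 - 9*14 = 0 - 126 = -126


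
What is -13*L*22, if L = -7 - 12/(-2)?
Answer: 286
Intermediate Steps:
L = -1 (L = -7 - 12*(-1)/2 = -7 - 1*(-6) = -7 + 6 = -1)
-13*L*22 = -13*(-1)*22 = 13*22 = 286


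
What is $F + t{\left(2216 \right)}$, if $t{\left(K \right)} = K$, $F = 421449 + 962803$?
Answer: $1386468$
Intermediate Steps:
$F = 1384252$
$F + t{\left(2216 \right)} = 1384252 + 2216 = 1386468$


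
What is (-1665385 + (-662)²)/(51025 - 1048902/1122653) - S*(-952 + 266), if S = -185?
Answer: -7271076938408003/57282320423 ≈ -1.2693e+5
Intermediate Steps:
(-1665385 + (-662)²)/(51025 - 1048902/1122653) - S*(-952 + 266) = (-1665385 + (-662)²)/(51025 - 1048902/1122653) - (-185)*(-952 + 266) = (-1665385 + 438244)/(51025 - 1048902*1/1122653) - (-185)*(-686) = -1227141/(51025 - 1048902/1122653) - 1*126910 = -1227141/57282320423/1122653 - 126910 = -1227141*1122653/57282320423 - 126910 = -1377653525073/57282320423 - 126910 = -7271076938408003/57282320423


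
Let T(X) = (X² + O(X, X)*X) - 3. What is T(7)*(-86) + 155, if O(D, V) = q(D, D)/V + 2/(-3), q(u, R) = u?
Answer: -12005/3 ≈ -4001.7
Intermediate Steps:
O(D, V) = -⅔ + D/V (O(D, V) = D/V + 2/(-3) = D/V + 2*(-⅓) = D/V - ⅔ = -⅔ + D/V)
T(X) = -3 + X² + X/3 (T(X) = (X² + (-⅔ + X/X)*X) - 3 = (X² + (-⅔ + 1)*X) - 3 = (X² + X/3) - 3 = -3 + X² + X/3)
T(7)*(-86) + 155 = (-3 + 7² + (⅓)*7)*(-86) + 155 = (-3 + 49 + 7/3)*(-86) + 155 = (145/3)*(-86) + 155 = -12470/3 + 155 = -12005/3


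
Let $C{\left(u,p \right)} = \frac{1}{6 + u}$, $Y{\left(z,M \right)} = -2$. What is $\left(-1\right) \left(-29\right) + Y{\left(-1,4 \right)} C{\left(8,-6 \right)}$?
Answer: $\frac{202}{7} \approx 28.857$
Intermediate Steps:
$\left(-1\right) \left(-29\right) + Y{\left(-1,4 \right)} C{\left(8,-6 \right)} = \left(-1\right) \left(-29\right) - \frac{2}{6 + 8} = 29 - \frac{2}{14} = 29 - \frac{1}{7} = \frac{202}{7}$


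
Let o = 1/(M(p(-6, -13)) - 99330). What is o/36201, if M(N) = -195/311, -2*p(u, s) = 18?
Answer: -311/1118314956825 ≈ -2.7810e-10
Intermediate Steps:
p(u, s) = -9 (p(u, s) = -½*18 = -9)
M(N) = -195/311 (M(N) = -195*1/311 = -195/311)
o = -311/30891825 (o = 1/(-195/311 - 99330) = 1/(-30891825/311) = -311/30891825 ≈ -1.0067e-5)
o/36201 = -311/30891825/36201 = -311/30891825*1/36201 = -311/1118314956825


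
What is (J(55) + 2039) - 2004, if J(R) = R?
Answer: 90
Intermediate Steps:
(J(55) + 2039) - 2004 = (55 + 2039) - 2004 = 2094 - 2004 = 90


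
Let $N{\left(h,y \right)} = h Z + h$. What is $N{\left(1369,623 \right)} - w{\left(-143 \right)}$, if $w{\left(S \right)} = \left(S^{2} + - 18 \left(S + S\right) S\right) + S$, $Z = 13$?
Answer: $735024$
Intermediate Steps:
$N{\left(h,y \right)} = 14 h$ ($N{\left(h,y \right)} = h 13 + h = 13 h + h = 14 h$)
$w{\left(S \right)} = S - 35 S^{2}$ ($w{\left(S \right)} = \left(S^{2} + - 18 \cdot 2 S S\right) + S = \left(S^{2} + - 36 S S\right) + S = \left(S^{2} - 36 S^{2}\right) + S = - 35 S^{2} + S = S - 35 S^{2}$)
$N{\left(1369,623 \right)} - w{\left(-143 \right)} = 14 \cdot 1369 - - 143 \left(1 - -5005\right) = 19166 - - 143 \left(1 + 5005\right) = 19166 - \left(-143\right) 5006 = 19166 - -715858 = 19166 + 715858 = 735024$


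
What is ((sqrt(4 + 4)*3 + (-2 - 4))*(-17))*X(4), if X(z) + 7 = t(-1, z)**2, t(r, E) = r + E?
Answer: 204 - 204*sqrt(2) ≈ -84.500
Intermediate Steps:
t(r, E) = E + r
X(z) = -7 + (-1 + z)**2 (X(z) = -7 + (z - 1)**2 = -7 + (-1 + z)**2)
((sqrt(4 + 4)*3 + (-2 - 4))*(-17))*X(4) = ((sqrt(4 + 4)*3 + (-2 - 4))*(-17))*(-7 + (-1 + 4)**2) = ((sqrt(8)*3 - 6)*(-17))*(-7 + 3**2) = (((2*sqrt(2))*3 - 6)*(-17))*(-7 + 9) = ((6*sqrt(2) - 6)*(-17))*2 = ((-6 + 6*sqrt(2))*(-17))*2 = (102 - 102*sqrt(2))*2 = 204 - 204*sqrt(2)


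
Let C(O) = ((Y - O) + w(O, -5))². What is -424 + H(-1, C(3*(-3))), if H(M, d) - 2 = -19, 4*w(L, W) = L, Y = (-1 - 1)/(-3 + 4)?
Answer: -441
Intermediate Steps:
Y = -2 (Y = -2/1 = -2*1 = -2)
w(L, W) = L/4
C(O) = (-2 - 3*O/4)² (C(O) = ((-2 - O) + O/4)² = (-2 - 3*O/4)²)
H(M, d) = -17 (H(M, d) = 2 - 19 = -17)
-424 + H(-1, C(3*(-3))) = -424 - 17 = -441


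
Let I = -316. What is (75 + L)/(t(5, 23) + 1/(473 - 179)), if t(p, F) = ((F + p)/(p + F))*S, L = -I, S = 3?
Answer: 114954/883 ≈ 130.19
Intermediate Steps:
L = 316 (L = -1*(-316) = 316)
t(p, F) = 3 (t(p, F) = ((F + p)/(p + F))*3 = ((F + p)/(F + p))*3 = 1*3 = 3)
(75 + L)/(t(5, 23) + 1/(473 - 179)) = (75 + 316)/(3 + 1/(473 - 179)) = 391/(3 + 1/294) = 391/(883/294) = 391*(294/883) = 114954/883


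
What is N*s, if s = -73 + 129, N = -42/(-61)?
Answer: 2352/61 ≈ 38.557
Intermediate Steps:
N = 42/61 (N = -42*(-1/61) = 42/61 ≈ 0.68852)
s = 56
N*s = (42/61)*56 = 2352/61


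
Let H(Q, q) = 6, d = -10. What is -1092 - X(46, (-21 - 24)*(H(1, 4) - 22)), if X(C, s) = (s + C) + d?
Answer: -1848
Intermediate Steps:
X(C, s) = -10 + C + s (X(C, s) = (s + C) - 10 = (C + s) - 10 = -10 + C + s)
-1092 - X(46, (-21 - 24)*(H(1, 4) - 22)) = -1092 - (-10 + 46 + (-21 - 24)*(6 - 22)) = -1092 - (-10 + 46 - 45*(-16)) = -1092 - (-10 + 46 + 720) = -1092 - 1*756 = -1092 - 756 = -1848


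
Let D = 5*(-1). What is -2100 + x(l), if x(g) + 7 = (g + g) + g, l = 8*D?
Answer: -2227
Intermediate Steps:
D = -5
l = -40 (l = 8*(-5) = -40)
x(g) = -7 + 3*g (x(g) = -7 + ((g + g) + g) = -7 + (2*g + g) = -7 + 3*g)
-2100 + x(l) = -2100 + (-7 + 3*(-40)) = -2100 + (-7 - 120) = -2100 - 127 = -2227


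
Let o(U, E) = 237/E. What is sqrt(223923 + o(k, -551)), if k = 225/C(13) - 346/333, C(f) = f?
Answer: 2*sqrt(16995779034)/551 ≈ 473.20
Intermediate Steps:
k = 70427/4329 (k = 225/13 - 346/333 = 70427/4329 ≈ 16.269)
sqrt(223923 + o(k, -551)) = sqrt(223923 + 237/(-551)) = sqrt(223923 + 237*(-1/551)) = sqrt(223923 - 237/551) = sqrt(123381336/551) = 2*sqrt(16995779034)/551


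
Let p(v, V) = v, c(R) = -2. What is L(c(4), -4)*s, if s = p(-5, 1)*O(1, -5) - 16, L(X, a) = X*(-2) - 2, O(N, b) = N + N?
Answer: -52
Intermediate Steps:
O(N, b) = 2*N
L(X, a) = -2 - 2*X (L(X, a) = -2*X - 2 = -2 - 2*X)
s = -26 (s = -10 - 16 = -26)
L(c(4), -4)*s = (-2 - 2*(-2))*(-26) = (-2 + 4)*(-26) = 2*(-26) = -52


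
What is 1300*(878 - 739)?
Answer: 180700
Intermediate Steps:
1300*(878 - 739) = 1300*139 = 180700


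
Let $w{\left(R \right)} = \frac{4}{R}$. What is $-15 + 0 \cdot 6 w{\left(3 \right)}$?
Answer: $-15$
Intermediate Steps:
$-15 + 0 \cdot 6 w{\left(3 \right)} = -15 + 0 \cdot 6 \cdot \frac{4}{3} = -15 + 0 \cdot 4 \cdot \frac{1}{3} = -15 + 0 \cdot \frac{4}{3} = -15 + 0 = -15$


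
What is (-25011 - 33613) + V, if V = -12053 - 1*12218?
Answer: -82895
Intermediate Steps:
V = -24271 (V = -12053 - 12218 = -24271)
(-25011 - 33613) + V = (-25011 - 33613) - 24271 = -58624 - 24271 = -82895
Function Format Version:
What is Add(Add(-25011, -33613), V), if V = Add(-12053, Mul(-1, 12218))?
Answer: -82895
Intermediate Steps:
V = -24271 (V = Add(-12053, -12218) = -24271)
Add(Add(-25011, -33613), V) = Add(Add(-25011, -33613), -24271) = Add(-58624, -24271) = -82895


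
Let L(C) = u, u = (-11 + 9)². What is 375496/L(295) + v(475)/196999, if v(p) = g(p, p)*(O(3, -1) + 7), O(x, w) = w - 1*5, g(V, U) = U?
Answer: 18493084601/196999 ≈ 93874.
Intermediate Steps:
O(x, w) = -5 + w (O(x, w) = w - 5 = -5 + w)
v(p) = p (v(p) = p*((-5 - 1) + 7) = p*(-6 + 7) = p*1 = p)
u = 4 (u = (-2)² = 4)
L(C) = 4
375496/L(295) + v(475)/196999 = 375496/4 + 475/196999 = 375496*(¼) + 475*(1/196999) = 93874 + 475/196999 = 18493084601/196999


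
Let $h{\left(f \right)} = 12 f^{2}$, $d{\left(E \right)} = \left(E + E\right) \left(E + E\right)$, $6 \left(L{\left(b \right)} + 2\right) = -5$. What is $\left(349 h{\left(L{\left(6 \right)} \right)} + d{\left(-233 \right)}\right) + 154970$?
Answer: $\frac{1217239}{3} \approx 4.0575 \cdot 10^{5}$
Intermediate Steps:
$L{\left(b \right)} = - \frac{17}{6}$ ($L{\left(b \right)} = -2 + \frac{1}{6} \left(-5\right) = -2 - \frac{5}{6} = - \frac{17}{6}$)
$d{\left(E \right)} = 4 E^{2}$ ($d{\left(E \right)} = 2 E 2 E = 4 E^{2}$)
$\left(349 h{\left(L{\left(6 \right)} \right)} + d{\left(-233 \right)}\right) + 154970 = \left(349 \cdot 12 \left(- \frac{17}{6}\right)^{2} + 4 \left(-233\right)^{2}\right) + 154970 = \left(349 \cdot 12 \cdot \frac{289}{36} + 4 \cdot 54289\right) + 154970 = \left(349 \cdot \frac{289}{3} + 217156\right) + 154970 = \left(\frac{100861}{3} + 217156\right) + 154970 = \frac{752329}{3} + 154970 = \frac{1217239}{3}$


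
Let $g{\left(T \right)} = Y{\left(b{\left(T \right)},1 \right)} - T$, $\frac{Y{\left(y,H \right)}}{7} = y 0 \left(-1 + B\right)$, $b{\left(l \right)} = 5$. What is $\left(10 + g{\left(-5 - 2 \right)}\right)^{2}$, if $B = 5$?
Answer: $289$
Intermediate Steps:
$Y{\left(y,H \right)} = 0$ ($Y{\left(y,H \right)} = 7 y 0 \left(-1 + 5\right) = 7 \cdot 0 \cdot 4 = 7 \cdot 0 = 0$)
$g{\left(T \right)} = - T$ ($g{\left(T \right)} = 0 - T = - T$)
$\left(10 + g{\left(-5 - 2 \right)}\right)^{2} = \left(10 - \left(-5 - 2\right)\right)^{2} = \left(10 - -7\right)^{2} = \left(10 + 7\right)^{2} = 17^{2} = 289$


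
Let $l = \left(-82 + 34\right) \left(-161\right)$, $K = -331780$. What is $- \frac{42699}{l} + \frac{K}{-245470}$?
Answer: $- \frac{263910923}{63233072} \approx -4.1736$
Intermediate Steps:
$l = 7728$ ($l = \left(-48\right) \left(-161\right) = 7728$)
$- \frac{42699}{l} + \frac{K}{-245470} = - \frac{42699}{7728} - \frac{331780}{-245470} = \left(-42699\right) \frac{1}{7728} - - \frac{33178}{24547} = - \frac{14233}{2576} + \frac{33178}{24547} = - \frac{263910923}{63233072}$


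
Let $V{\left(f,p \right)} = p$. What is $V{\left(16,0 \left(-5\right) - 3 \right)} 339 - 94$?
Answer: $-1111$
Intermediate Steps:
$V{\left(16,0 \left(-5\right) - 3 \right)} 339 - 94 = \left(0 \left(-5\right) - 3\right) 339 - 94 = \left(0 - 3\right) 339 - 94 = \left(-3\right) 339 - 94 = -1017 - 94 = -1111$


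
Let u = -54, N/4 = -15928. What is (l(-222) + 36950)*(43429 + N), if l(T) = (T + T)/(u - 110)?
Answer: -30729982263/41 ≈ -7.4951e+8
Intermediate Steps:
N = -63712 (N = 4*(-15928) = -63712)
l(T) = -T/82 (l(T) = (T + T)/(-54 - 110) = (2*T)/(-164) = (2*T)*(-1/164) = -T/82)
(l(-222) + 36950)*(43429 + N) = (-1/82*(-222) + 36950)*(43429 - 63712) = (111/41 + 36950)*(-20283) = (1515061/41)*(-20283) = -30729982263/41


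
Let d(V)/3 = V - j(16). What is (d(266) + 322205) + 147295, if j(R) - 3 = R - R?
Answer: 470289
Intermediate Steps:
j(R) = 3 (j(R) = 3 + (R - R) = 3 + 0 = 3)
d(V) = -9 + 3*V (d(V) = 3*(V - 1*3) = 3*(V - 3) = 3*(-3 + V) = -9 + 3*V)
(d(266) + 322205) + 147295 = ((-9 + 3*266) + 322205) + 147295 = ((-9 + 798) + 322205) + 147295 = (789 + 322205) + 147295 = 322994 + 147295 = 470289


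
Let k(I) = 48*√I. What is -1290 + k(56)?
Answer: -1290 + 96*√14 ≈ -930.80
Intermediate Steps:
-1290 + k(56) = -1290 + 48*√56 = -1290 + 48*(2*√14) = -1290 + 96*√14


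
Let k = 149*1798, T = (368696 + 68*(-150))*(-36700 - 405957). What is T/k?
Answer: -79345381936/133951 ≈ -5.9235e+5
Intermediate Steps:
T = -158690763872 (T = (368696 - 10200)*(-442657) = 358496*(-442657) = -158690763872)
k = 267902
T/k = -158690763872/267902 = -158690763872*1/267902 = -79345381936/133951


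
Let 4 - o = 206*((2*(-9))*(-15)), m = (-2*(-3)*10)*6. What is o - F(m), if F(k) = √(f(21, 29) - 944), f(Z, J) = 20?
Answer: -55616 - 2*I*√231 ≈ -55616.0 - 30.397*I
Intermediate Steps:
m = 360 (m = (6*10)*6 = 60*6 = 360)
o = -55616 (o = 4 - 206*(2*(-9))*(-15) = 4 - 206*(-18*(-15)) = 4 - 206*270 = 4 - 1*55620 = 4 - 55620 = -55616)
F(k) = 2*I*√231 (F(k) = √(20 - 944) = √(-924) = 2*I*√231)
o - F(m) = -55616 - 2*I*√231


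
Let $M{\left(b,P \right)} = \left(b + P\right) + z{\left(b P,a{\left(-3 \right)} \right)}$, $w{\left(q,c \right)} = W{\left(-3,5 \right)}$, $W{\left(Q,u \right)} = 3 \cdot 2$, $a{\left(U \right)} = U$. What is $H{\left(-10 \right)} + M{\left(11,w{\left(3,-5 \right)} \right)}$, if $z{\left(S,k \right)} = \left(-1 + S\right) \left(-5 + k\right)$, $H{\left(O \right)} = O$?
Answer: $-513$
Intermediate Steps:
$W{\left(Q,u \right)} = 6$
$w{\left(q,c \right)} = 6$
$M{\left(b,P \right)} = 8 + P + b - 8 P b$ ($M{\left(b,P \right)} = \left(b + P\right) + \left(5 - -3 - 5 b P + b P \left(-3\right)\right) = \left(P + b\right) + \left(5 + 3 - 5 P b + P b \left(-3\right)\right) = \left(P + b\right) + \left(5 + 3 - 5 P b - 3 P b\right) = \left(P + b\right) - \left(-8 + 8 P b\right) = 8 + P + b - 8 P b$)
$H{\left(-10 \right)} + M{\left(11,w{\left(3,-5 \right)} \right)} = -10 + \left(8 + 6 + 11 - 48 \cdot 11\right) = -10 + \left(8 + 6 + 11 - 528\right) = -10 - 503 = -513$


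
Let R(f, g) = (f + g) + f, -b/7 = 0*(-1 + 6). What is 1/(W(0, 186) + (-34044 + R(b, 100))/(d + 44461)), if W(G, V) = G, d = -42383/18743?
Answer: -208322535/159053098 ≈ -1.3098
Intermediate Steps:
b = 0 (b = -0*(-1 + 6) = -0*5 = -7*0 = 0)
R(f, g) = g + 2*f
d = -42383/18743 (d = -42383*1/18743 = -42383/18743 ≈ -2.2613)
1/(W(0, 186) + (-34044 + R(b, 100))/(d + 44461)) = 1/(0 + (-34044 + (100 + 2*0))/(-42383/18743 + 44461)) = 1/(0 + (-34044 + (100 + 0))/(833290140/18743)) = 1/(0 + (-34044 + 100)*(18743/833290140)) = 1/(0 - 33944*18743/833290140) = 1/(0 - 159053098/208322535) = 1/(-159053098/208322535) = -208322535/159053098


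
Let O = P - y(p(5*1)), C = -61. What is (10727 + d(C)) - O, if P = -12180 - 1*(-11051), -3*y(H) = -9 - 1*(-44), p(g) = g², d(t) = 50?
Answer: 35683/3 ≈ 11894.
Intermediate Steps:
y(H) = -35/3 (y(H) = -(-9 - 1*(-44))/3 = -(-9 + 44)/3 = -⅓*35 = -35/3)
P = -1129 (P = -12180 + 11051 = -1129)
O = -3352/3 (O = -1129 - 1*(-35/3) = -1129 + 35/3 = -3352/3 ≈ -1117.3)
(10727 + d(C)) - O = (10727 + 50) - 1*(-3352/3) = 10777 + 3352/3 = 35683/3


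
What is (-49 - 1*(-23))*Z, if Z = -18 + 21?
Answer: -78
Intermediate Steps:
Z = 3
(-49 - 1*(-23))*Z = (-49 - 1*(-23))*3 = (-49 + 23)*3 = -26*3 = -78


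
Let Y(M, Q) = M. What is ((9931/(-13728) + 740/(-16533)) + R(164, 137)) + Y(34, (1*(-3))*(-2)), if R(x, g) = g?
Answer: 1170808217/6877728 ≈ 170.23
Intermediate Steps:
((9931/(-13728) + 740/(-16533)) + R(164, 137)) + Y(34, (1*(-3))*(-2)) = ((9931/(-13728) + 740/(-16533)) + 137) + 34 = ((9931*(-1/13728) + 740*(-1/16533)) + 137) + 34 = ((-9931/13728 - 740/16533) + 137) + 34 = (-5283271/6877728 + 137) + 34 = 936965465/6877728 + 34 = 1170808217/6877728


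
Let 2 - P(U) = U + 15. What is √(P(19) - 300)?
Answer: 2*I*√83 ≈ 18.221*I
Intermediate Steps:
P(U) = -13 - U (P(U) = 2 - (U + 15) = 2 - (15 + U) = 2 + (-15 - U) = -13 - U)
√(P(19) - 300) = √((-13 - 1*19) - 300) = √((-13 - 19) - 300) = √(-32 - 300) = √(-332) = 2*I*√83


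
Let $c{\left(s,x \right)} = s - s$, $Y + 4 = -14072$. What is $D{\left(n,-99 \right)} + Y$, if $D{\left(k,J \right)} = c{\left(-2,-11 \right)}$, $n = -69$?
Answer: $-14076$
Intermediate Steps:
$Y = -14076$ ($Y = -4 - 14072 = -14076$)
$c{\left(s,x \right)} = 0$
$D{\left(k,J \right)} = 0$
$D{\left(n,-99 \right)} + Y = 0 - 14076 = -14076$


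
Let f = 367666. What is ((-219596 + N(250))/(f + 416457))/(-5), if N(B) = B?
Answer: 219346/3920615 ≈ 0.055947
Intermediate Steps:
((-219596 + N(250))/(f + 416457))/(-5) = ((-219596 + 250)/(367666 + 416457))/(-5) = -(-219346)/(5*784123) = -⅕*(-219346/784123) = 219346/3920615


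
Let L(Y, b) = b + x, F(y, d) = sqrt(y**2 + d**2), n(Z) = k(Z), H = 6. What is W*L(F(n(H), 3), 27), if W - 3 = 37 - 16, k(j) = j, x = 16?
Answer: 1032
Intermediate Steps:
n(Z) = Z
F(y, d) = sqrt(d**2 + y**2)
L(Y, b) = 16 + b (L(Y, b) = b + 16 = 16 + b)
W = 24 (W = 3 + (37 - 16) = 3 + 21 = 24)
W*L(F(n(H), 3), 27) = 24*(16 + 27) = 24*43 = 1032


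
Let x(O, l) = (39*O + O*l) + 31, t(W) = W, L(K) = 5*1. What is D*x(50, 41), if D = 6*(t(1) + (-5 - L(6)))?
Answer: -217674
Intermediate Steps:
L(K) = 5
x(O, l) = 31 + 39*O + O*l
D = -54 (D = 6*(1 + (-5 - 1*5)) = 6*(1 + (-5 - 5)) = 6*(1 - 10) = 6*(-9) = -54)
D*x(50, 41) = -54*(31 + 39*50 + 50*41) = -54*(31 + 1950 + 2050) = -54*4031 = -217674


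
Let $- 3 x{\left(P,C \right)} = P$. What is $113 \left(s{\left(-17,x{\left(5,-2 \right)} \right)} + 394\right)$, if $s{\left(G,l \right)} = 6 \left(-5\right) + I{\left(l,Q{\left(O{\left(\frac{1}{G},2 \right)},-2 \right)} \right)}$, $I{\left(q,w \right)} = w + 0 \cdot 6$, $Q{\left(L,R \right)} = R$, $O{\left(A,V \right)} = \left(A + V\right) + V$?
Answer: $40906$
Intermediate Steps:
$x{\left(P,C \right)} = - \frac{P}{3}$
$O{\left(A,V \right)} = A + 2 V$
$I{\left(q,w \right)} = w$ ($I{\left(q,w \right)} = w + 0 = w$)
$s{\left(G,l \right)} = -32$ ($s{\left(G,l \right)} = 6 \left(-5\right) - 2 = -30 - 2 = -32$)
$113 \left(s{\left(-17,x{\left(5,-2 \right)} \right)} + 394\right) = 113 \left(-32 + 394\right) = 113 \cdot 362 = 40906$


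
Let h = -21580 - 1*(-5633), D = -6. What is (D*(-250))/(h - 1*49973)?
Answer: -75/3296 ≈ -0.022755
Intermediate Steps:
h = -15947 (h = -21580 + 5633 = -15947)
(D*(-250))/(h - 1*49973) = (-6*(-250))/(-15947 - 1*49973) = 1500/(-15947 - 49973) = 1500/(-65920) = 1500*(-1/65920) = -75/3296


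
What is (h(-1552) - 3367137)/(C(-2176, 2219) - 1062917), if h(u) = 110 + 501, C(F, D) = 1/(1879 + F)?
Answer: 499929111/157843175 ≈ 3.1673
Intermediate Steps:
h(u) = 611
(h(-1552) - 3367137)/(C(-2176, 2219) - 1062917) = (611 - 3367137)/(1/(1879 - 2176) - 1062917) = -3366526/(1/(-297) - 1062917) = -3366526/(-1/297 - 1062917) = -3366526/(-315686350/297) = -3366526*(-297/315686350) = 499929111/157843175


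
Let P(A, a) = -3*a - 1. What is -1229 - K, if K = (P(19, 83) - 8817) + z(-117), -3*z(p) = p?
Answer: 7799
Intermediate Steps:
P(A, a) = -1 - 3*a
z(p) = -p/3
K = -9028 (K = ((-1 - 3*83) - 8817) - 1/3*(-117) = ((-1 - 249) - 8817) + 39 = (-250 - 8817) + 39 = -9067 + 39 = -9028)
-1229 - K = -1229 - 1*(-9028) = -1229 + 9028 = 7799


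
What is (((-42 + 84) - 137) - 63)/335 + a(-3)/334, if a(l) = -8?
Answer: -27726/55945 ≈ -0.49559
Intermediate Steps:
(((-42 + 84) - 137) - 63)/335 + a(-3)/334 = (((-42 + 84) - 137) - 63)/335 - 8/334 = ((42 - 137) - 63)*(1/335) - 8*1/334 = (-95 - 63)*(1/335) - 4/167 = -158*1/335 - 4/167 = -158/335 - 4/167 = -27726/55945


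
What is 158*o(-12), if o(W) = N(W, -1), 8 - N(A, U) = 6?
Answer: 316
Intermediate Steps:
N(A, U) = 2 (N(A, U) = 8 - 1*6 = 8 - 6 = 2)
o(W) = 2
158*o(-12) = 158*2 = 316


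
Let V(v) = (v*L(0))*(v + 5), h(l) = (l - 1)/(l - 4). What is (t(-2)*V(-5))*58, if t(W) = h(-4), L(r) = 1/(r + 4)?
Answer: 0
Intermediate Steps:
L(r) = 1/(4 + r)
h(l) = (-1 + l)/(-4 + l)
t(W) = 5/8 (t(W) = (-1 - 4)/(-4 - 4) = -5/(-8) = -1/8*(-5) = 5/8)
V(v) = v*(5 + v)/4 (V(v) = (v/(4 + 0))*(v + 5) = (v/4)*(5 + v) = v*(5 + v)/4)
(t(-2)*V(-5))*58 = (5*((1/4)*(-5)*(5 - 5))/8)*58 = (5*((1/4)*(-5)*0)/8)*58 = ((5/8)*0)*58 = 0*58 = 0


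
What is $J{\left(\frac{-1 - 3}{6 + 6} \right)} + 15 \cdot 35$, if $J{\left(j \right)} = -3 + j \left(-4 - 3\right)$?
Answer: $\frac{1573}{3} \approx 524.33$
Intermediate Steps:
$J{\left(j \right)} = -3 - 7 j$ ($J{\left(j \right)} = -3 + j \left(-7\right) = -3 - 7 j$)
$J{\left(\frac{-1 - 3}{6 + 6} \right)} + 15 \cdot 35 = \left(-3 - 7 \frac{-1 - 3}{6 + 6}\right) + 15 \cdot 35 = \left(-3 - 7 \left(- \frac{4}{12}\right)\right) + 525 = \left(-3 - 7 \left(\left(-4\right) \frac{1}{12}\right)\right) + 525 = \left(-3 - - \frac{7}{3}\right) + 525 = \left(-3 + \frac{7}{3}\right) + 525 = - \frac{2}{3} + 525 = \frac{1573}{3}$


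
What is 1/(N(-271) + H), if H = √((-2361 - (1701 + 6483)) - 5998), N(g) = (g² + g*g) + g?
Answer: 146611/21494801864 - I*√16543/21494801864 ≈ 6.8208e-6 - 5.9838e-9*I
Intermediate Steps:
N(g) = g + 2*g² (N(g) = (g² + g²) + g = 2*g² + g = g + 2*g²)
H = I*√16543 (H = √((-2361 - 1*8184) - 5998) = √((-2361 - 8184) - 5998) = √(-10545 - 5998) = √(-16543) = I*√16543 ≈ 128.62*I)
1/(N(-271) + H) = 1/(-271*(1 + 2*(-271)) + I*√16543) = 1/(-271*(1 - 542) + I*√16543) = 1/(-271*(-541) + I*√16543) = 1/(146611 + I*√16543)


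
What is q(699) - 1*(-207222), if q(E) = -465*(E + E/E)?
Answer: -118278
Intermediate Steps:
q(E) = -465 - 465*E (q(E) = -465*(E + 1) = -465*(1 + E) = -465 - 465*E)
q(699) - 1*(-207222) = (-465 - 465*699) - 1*(-207222) = (-465 - 325035) + 207222 = -325500 + 207222 = -118278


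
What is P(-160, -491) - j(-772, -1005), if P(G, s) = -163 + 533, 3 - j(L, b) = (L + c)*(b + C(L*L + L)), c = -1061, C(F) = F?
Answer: -1089181064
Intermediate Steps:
j(L, b) = 3 - (-1061 + L)*(L + b + L²) (j(L, b) = 3 - (L - 1061)*(b + (L*L + L)) = 3 - (-1061 + L)*(b + (L² + L)) = 3 - (-1061 + L)*(b + (L + L²)) = 3 - (-1061 + L)*(L + b + L²))
P(G, s) = 370
P(-160, -491) - j(-772, -1005) = 370 - (3 - 1*(-772)³ + 1060*(-772)² + 1061*(-772) + 1061*(-1005) - 1*(-772)*(-1005)) = 370 - (3 - 1*(-460099648) + 1060*595984 - 819092 - 1066305 - 775860) = 370 - (3 + 460099648 + 631743040 - 819092 - 1066305 - 775860) = 370 - 1*1089181434 = 370 - 1089181434 = -1089181064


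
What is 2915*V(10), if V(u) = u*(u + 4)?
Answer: 408100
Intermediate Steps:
V(u) = u*(4 + u)
2915*V(10) = 2915*(10*(4 + 10)) = 2915*(10*14) = 2915*140 = 408100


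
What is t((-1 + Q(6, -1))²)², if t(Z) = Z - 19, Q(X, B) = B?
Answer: 225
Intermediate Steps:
t(Z) = -19 + Z
t((-1 + Q(6, -1))²)² = (-19 + (-1 - 1)²)² = (-19 + (-2)²)² = (-19 + 4)² = (-15)² = 225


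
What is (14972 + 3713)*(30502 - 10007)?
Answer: 382949075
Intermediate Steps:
(14972 + 3713)*(30502 - 10007) = 18685*20495 = 382949075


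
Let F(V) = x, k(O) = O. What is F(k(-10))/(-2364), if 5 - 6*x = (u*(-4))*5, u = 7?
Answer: -145/14184 ≈ -0.010223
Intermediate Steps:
x = 145/6 (x = ⅚ - 7*(-4)*5/6 = ⅚ - (-14)*5/3 = ⅚ - ⅙*(-140) = ⅚ + 70/3 = 145/6 ≈ 24.167)
F(V) = 145/6
F(k(-10))/(-2364) = (145/6)/(-2364) = (145/6)*(-1/2364) = -145/14184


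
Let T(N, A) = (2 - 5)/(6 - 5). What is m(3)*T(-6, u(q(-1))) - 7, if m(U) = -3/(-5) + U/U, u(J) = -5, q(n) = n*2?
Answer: -59/5 ≈ -11.800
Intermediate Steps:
q(n) = 2*n
T(N, A) = -3 (T(N, A) = -3/1 = -3*1 = -3)
m(U) = 8/5 (m(U) = -3*(-1/5) + 1 = 3/5 + 1 = 8/5)
m(3)*T(-6, u(q(-1))) - 7 = (8/5)*(-3) - 7 = -24/5 - 7 = -59/5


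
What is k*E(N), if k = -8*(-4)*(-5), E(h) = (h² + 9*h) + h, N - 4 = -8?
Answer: 3840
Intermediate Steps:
N = -4 (N = 4 - 8 = -4)
E(h) = h² + 10*h
k = -160 (k = 32*(-5) = -160)
k*E(N) = -(-640)*(10 - 4) = -(-640)*6 = -160*(-24) = 3840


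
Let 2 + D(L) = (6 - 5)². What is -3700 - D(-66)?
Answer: -3699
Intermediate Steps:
D(L) = -1 (D(L) = -2 + (6 - 5)² = -2 + 1² = -2 + 1 = -1)
-3700 - D(-66) = -3700 - 1*(-1) = -3700 + 1 = -3699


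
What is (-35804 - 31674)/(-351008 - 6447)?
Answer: 67478/357455 ≈ 0.18877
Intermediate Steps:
(-35804 - 31674)/(-351008 - 6447) = -67478/(-357455) = -67478*(-1/357455) = 67478/357455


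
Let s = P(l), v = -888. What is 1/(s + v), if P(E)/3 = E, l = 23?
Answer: -1/819 ≈ -0.0012210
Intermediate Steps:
P(E) = 3*E
s = 69 (s = 3*23 = 69)
1/(s + v) = 1/(69 - 888) = 1/(-819) = -1/819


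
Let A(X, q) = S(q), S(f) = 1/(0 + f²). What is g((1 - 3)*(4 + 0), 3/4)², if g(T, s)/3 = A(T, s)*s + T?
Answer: 400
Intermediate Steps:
S(f) = f⁻² (S(f) = 1/(f²) = f⁻²)
A(X, q) = q⁻²
g(T, s) = 3*T + 3/s (g(T, s) = 3*(s/s² + T) = 3*(1/s + T) = 3*(T + 1/s) = 3*T + 3/s)
g((1 - 3)*(4 + 0), 3/4)² = (3*((1 - 3)*(4 + 0)) + 3/((3/4)))² = (3*(-2*4) + 3/((3*(¼))))² = (3*(-8) + 3/(¾))² = (-24 + 3*(4/3))² = (-24 + 4)² = (-20)² = 400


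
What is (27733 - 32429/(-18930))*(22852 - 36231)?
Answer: -7024217414101/18930 ≈ -3.7106e+8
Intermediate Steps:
(27733 - 32429/(-18930))*(22852 - 36231) = (27733 - 32429*(-1/18930))*(-13379) = (27733 + 32429/18930)*(-13379) = (525018119/18930)*(-13379) = -7024217414101/18930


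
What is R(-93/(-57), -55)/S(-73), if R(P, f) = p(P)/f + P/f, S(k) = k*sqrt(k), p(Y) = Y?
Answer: -62*I*sqrt(73)/5568805 ≈ -9.5124e-5*I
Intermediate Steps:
S(k) = k**(3/2)
R(P, f) = 2*P/f (R(P, f) = P/f + P/f = 2*P/f)
R(-93/(-57), -55)/S(-73) = (2*(-93/(-57))/(-55))/((-73)**(3/2)) = (2*(-93*(-1/57))*(-1/55))/((-73*I*sqrt(73))) = (2*(31/19)*(-1/55))*(I*sqrt(73)/5329) = -62*I*sqrt(73)/5568805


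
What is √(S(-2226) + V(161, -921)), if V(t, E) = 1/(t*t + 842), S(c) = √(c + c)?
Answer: √(26763 + 1432516338*I*√1113)/26763 ≈ 5.776 + 5.776*I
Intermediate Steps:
S(c) = √2*√c (S(c) = √(2*c) = √2*√c)
V(t, E) = 1/(842 + t²) (V(t, E) = 1/(t² + 842) = 1/(842 + t²))
√(S(-2226) + V(161, -921)) = √(√2*√(-2226) + 1/(842 + 161²)) = √(√2*(I*√2226) + 1/(842 + 25921)) = √(2*I*√1113 + 1/26763) = √(1/26763 + 2*I*√1113)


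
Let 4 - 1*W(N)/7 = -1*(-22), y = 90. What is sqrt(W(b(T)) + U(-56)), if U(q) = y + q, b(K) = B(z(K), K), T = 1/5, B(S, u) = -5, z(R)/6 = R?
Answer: 2*I*sqrt(23) ≈ 9.5917*I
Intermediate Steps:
z(R) = 6*R
T = 1/5 ≈ 0.20000
b(K) = -5
U(q) = 90 + q
W(N) = -126 (W(N) = 28 - (-7)*(-22) = 28 - 7*22 = 28 - 154 = -126)
sqrt(W(b(T)) + U(-56)) = sqrt(-126 + (90 - 56)) = sqrt(-126 + 34) = sqrt(-92) = 2*I*sqrt(23)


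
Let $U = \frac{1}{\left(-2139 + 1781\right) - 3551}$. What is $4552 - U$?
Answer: $\frac{17793769}{3909} \approx 4552.0$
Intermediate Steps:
$U = - \frac{1}{3909}$ ($U = \frac{1}{-358 - 3551} = \frac{1}{-3909} = - \frac{1}{3909} \approx -0.00025582$)
$4552 - U = 4552 - - \frac{1}{3909} = 4552 + \frac{1}{3909} = \frac{17793769}{3909}$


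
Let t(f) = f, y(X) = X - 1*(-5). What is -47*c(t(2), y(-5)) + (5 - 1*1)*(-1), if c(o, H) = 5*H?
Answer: -4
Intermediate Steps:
y(X) = 5 + X (y(X) = X + 5 = 5 + X)
-47*c(t(2), y(-5)) + (5 - 1*1)*(-1) = -235*(5 - 5) + (5 - 1*1)*(-1) = -235*0 + (5 - 1)*(-1) = -47*0 + 4*(-1) = 0 - 4 = -4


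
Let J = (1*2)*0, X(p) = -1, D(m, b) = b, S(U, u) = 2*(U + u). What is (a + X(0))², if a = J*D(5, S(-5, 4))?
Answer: 1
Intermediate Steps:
S(U, u) = 2*U + 2*u
J = 0 (J = 2*0 = 0)
a = 0 (a = 0*(2*(-5) + 2*4) = 0*(-10 + 8) = 0*(-2) = 0)
(a + X(0))² = (0 - 1)² = (-1)² = 1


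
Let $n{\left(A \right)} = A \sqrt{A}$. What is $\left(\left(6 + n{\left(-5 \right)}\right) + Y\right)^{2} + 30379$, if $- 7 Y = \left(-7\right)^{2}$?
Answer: $30255 + 10 i \sqrt{5} \approx 30255.0 + 22.361 i$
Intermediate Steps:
$Y = -7$ ($Y = - \frac{\left(-7\right)^{2}}{7} = \left(- \frac{1}{7}\right) 49 = -7$)
$n{\left(A \right)} = A^{\frac{3}{2}}$
$\left(\left(6 + n{\left(-5 \right)}\right) + Y\right)^{2} + 30379 = \left(\left(6 + \left(-5\right)^{\frac{3}{2}}\right) - 7\right)^{2} + 30379 = \left(\left(6 - 5 i \sqrt{5}\right) - 7\right)^{2} + 30379 = \left(-1 - 5 i \sqrt{5}\right)^{2} + 30379 = 30379 + \left(-1 - 5 i \sqrt{5}\right)^{2}$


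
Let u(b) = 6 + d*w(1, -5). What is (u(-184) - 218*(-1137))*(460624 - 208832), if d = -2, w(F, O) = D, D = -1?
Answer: 62412690208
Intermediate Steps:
w(F, O) = -1
u(b) = 8 (u(b) = 6 - 2*(-1) = 6 + 2 = 8)
(u(-184) - 218*(-1137))*(460624 - 208832) = (8 - 218*(-1137))*(460624 - 208832) = (8 + 247866)*251792 = 247874*251792 = 62412690208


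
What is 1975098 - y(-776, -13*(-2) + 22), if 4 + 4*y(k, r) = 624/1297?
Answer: 2561703247/1297 ≈ 1.9751e+6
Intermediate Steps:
y(k, r) = -1141/1297 (y(k, r) = -1 + (624/1297)/4 = -1 + (624*(1/1297))/4 = -1 + (1/4)*(624/1297) = -1 + 156/1297 = -1141/1297)
1975098 - y(-776, -13*(-2) + 22) = 1975098 - 1*(-1141/1297) = 1975098 + 1141/1297 = 2561703247/1297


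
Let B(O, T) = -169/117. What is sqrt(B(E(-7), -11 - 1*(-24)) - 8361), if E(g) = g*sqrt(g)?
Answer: 11*I*sqrt(622)/3 ≈ 91.446*I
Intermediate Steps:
E(g) = g**(3/2)
B(O, T) = -13/9 (B(O, T) = -169*1/117 = -13/9)
sqrt(B(E(-7), -11 - 1*(-24)) - 8361) = sqrt(-13/9 - 8361) = sqrt(-75262/9) = 11*I*sqrt(622)/3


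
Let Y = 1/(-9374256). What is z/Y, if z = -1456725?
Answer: 13655713071600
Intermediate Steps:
Y = -1/9374256 ≈ -1.0668e-7
z/Y = -1456725/(-1/9374256) = -1456725*(-9374256) = 13655713071600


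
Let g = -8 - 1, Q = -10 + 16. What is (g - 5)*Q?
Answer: -84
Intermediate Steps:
Q = 6
g = -9
(g - 5)*Q = (-9 - 5)*6 = -14*6 = -84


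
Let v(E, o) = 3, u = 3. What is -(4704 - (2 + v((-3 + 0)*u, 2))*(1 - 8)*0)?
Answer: -4704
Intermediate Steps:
-(4704 - (2 + v((-3 + 0)*u, 2))*(1 - 8)*0) = -(4704 - (2 + 3)*(1 - 8)*0) = -(4704 - 5*(-7*0)) = -(4704 - 5*0) = -(4704 - 1*0) = -(4704 + 0) = -1*4704 = -4704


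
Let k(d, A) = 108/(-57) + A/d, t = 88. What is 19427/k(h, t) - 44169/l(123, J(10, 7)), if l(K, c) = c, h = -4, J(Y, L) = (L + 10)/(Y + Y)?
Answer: -407329441/7718 ≈ -52777.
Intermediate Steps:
J(Y, L) = (10 + L)/(2*Y) (J(Y, L) = (10 + L)/((2*Y)) = (10 + L)*(1/(2*Y)) = (10 + L)/(2*Y))
k(d, A) = -36/19 + A/d (k(d, A) = 108*(-1/57) + A/d = -36/19 + A/d)
19427/k(h, t) - 44169/l(123, J(10, 7)) = 19427/(-36/19 + 88/(-4)) - 44169*20/(10 + 7) = 19427/(-36/19 + 88*(-¼)) - 44169/((½)*(⅒)*17) = 19427/(-36/19 - 22) - 44169/17/20 = 19427/(-454/19) - 44169*20/17 = 19427*(-19/454) - 883380/17 = -369113/454 - 883380/17 = -407329441/7718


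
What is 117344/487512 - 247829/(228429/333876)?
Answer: -560260302597776/1546692759 ≈ -3.6223e+5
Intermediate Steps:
117344/487512 - 247829/(228429/333876) = 117344*(1/487512) - 247829/(228429*(1/333876)) = 14668/60939 - 247829/76143/111292 = 14668/60939 - 247829*111292/76143 = 14668/60939 - 27581385068/76143 = -560260302597776/1546692759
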